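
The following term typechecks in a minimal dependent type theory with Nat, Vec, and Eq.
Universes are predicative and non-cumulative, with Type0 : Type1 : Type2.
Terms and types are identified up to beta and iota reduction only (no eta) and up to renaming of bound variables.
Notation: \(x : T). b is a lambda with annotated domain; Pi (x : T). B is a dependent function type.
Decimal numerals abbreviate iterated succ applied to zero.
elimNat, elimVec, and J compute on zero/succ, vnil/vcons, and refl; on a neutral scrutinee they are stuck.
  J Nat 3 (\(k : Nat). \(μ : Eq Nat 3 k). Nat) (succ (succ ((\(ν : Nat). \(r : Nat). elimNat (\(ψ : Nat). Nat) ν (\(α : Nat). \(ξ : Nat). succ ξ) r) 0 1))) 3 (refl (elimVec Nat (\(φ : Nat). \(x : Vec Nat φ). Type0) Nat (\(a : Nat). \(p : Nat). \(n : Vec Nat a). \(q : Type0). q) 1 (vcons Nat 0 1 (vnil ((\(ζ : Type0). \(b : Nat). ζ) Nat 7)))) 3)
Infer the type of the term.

type:
  Nat


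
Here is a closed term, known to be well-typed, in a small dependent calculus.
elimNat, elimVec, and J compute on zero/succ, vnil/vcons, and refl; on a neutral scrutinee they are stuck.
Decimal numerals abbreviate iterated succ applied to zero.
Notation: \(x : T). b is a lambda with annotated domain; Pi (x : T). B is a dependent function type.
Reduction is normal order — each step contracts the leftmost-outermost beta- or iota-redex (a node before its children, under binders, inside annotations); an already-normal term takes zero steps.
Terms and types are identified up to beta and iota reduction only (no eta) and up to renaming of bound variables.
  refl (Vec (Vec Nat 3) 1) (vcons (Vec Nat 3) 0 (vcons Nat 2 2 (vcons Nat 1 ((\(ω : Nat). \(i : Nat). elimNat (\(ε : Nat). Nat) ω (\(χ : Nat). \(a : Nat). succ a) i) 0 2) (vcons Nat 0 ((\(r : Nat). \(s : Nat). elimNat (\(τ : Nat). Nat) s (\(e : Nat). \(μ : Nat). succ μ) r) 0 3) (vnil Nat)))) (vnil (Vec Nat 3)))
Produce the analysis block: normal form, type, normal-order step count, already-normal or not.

normal form:
  refl (Vec (Vec Nat 3) 1) (vcons (Vec Nat 3) 0 (vcons Nat 2 2 (vcons Nat 1 2 (vcons Nat 0 3 (vnil Nat)))) (vnil (Vec Nat 3)))
the term's type:
  Eq (Vec (Vec Nat 3) 1) (vcons (Vec Nat 3) 0 (vcons Nat 2 2 (vcons Nat 1 2 (vcons Nat 0 3 (vnil Nat)))) (vnil (Vec Nat 3))) (vcons (Vec Nat 3) 0 (vcons Nat 2 2 (vcons Nat 1 2 (vcons Nat 0 3 (vnil Nat)))) (vnil (Vec Nat 3)))
reduction steps (normal order): 12
term was already normal: no
first contracted redex: a beta-redex


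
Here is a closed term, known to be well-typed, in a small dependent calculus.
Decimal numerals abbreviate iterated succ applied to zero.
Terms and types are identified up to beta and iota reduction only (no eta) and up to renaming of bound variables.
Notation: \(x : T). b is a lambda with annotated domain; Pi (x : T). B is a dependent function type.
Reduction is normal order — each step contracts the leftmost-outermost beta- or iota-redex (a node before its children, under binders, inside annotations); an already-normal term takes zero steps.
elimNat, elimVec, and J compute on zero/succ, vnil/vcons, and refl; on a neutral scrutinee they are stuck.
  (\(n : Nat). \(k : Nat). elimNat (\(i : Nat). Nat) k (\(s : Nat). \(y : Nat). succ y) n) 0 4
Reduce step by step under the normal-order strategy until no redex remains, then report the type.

reduction (normal order):
  (\(n : Nat). \(k : Nat). elimNat (\(i : Nat). Nat) k (\(s : Nat). \(y : Nat). succ y) n) 0 4
  ~> (\(n : Nat). elimNat (\(k : Nat). Nat) n (\(i : Nat). \(s : Nat). succ s) 0) 4
  ~> elimNat (\(n : Nat). Nat) 4 (\(k : Nat). \(i : Nat). succ i) 0
  ~> 4
the term's type:
  Nat


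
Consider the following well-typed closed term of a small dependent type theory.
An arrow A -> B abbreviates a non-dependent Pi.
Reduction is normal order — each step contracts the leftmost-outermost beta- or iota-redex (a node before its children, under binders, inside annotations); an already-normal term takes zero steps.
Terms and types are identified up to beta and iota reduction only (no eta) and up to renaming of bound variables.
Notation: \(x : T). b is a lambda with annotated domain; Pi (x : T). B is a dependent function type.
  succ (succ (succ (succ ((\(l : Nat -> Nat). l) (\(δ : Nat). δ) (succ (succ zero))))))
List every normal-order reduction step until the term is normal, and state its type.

normal-order reduction sequence:
  succ (succ (succ (succ ((\(l : Nat -> Nat). l) (\(δ : Nat). δ) (succ (succ zero))))))
  ~> succ (succ (succ (succ ((\(l : Nat). l) (succ (succ zero))))))
  ~> succ (succ (succ (succ (succ (succ zero)))))
inferred type:
  Nat


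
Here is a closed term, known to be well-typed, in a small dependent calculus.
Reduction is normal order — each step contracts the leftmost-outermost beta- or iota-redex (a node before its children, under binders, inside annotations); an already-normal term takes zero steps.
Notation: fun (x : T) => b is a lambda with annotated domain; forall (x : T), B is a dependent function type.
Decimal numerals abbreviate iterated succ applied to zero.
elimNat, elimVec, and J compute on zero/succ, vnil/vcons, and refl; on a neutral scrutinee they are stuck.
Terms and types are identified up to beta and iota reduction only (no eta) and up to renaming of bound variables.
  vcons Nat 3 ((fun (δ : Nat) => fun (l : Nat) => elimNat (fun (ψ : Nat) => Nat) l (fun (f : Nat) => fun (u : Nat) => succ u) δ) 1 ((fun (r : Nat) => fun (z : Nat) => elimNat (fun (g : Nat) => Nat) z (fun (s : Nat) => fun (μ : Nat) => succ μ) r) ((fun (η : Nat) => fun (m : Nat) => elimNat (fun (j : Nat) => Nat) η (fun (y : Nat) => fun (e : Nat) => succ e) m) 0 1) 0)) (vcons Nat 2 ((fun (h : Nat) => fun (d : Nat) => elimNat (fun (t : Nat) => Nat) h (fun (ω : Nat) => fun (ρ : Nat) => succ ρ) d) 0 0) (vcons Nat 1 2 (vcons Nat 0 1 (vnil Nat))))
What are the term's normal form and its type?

resulting normal form:
  vcons Nat 3 2 (vcons Nat 2 0 (vcons Nat 1 2 (vcons Nat 0 1 (vnil Nat))))
type:
  Vec Nat 4
observation: normalization takes exactly 21 steps under the normal-order strategy.


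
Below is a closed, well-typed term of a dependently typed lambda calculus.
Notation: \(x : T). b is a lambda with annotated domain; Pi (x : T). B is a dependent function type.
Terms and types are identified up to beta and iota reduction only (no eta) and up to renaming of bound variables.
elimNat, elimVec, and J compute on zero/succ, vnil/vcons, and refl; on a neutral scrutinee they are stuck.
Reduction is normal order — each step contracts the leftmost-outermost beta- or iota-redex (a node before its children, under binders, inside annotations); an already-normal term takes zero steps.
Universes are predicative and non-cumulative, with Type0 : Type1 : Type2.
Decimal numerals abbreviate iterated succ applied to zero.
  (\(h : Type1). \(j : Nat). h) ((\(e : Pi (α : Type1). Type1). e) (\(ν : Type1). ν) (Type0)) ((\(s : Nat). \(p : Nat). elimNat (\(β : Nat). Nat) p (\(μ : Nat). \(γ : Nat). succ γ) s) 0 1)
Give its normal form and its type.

normal form:
  Type0
inferred type:
  Type1


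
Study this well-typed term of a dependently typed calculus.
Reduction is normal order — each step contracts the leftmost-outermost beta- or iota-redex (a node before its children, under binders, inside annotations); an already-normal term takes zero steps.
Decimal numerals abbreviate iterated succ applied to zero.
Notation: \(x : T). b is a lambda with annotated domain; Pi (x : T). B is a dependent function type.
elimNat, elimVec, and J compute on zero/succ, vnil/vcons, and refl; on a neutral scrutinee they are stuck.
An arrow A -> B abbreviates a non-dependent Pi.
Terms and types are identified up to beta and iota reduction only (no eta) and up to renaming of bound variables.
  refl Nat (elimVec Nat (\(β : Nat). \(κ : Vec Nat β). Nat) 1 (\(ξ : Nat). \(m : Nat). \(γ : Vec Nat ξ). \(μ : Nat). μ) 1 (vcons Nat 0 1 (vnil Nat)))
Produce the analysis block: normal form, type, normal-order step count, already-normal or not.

reduced normal form:
  refl Nat 1
type:
  Eq Nat 1 1
normal-order step count: 6
started in normal form: no
first redex: an elimVec iota-redex


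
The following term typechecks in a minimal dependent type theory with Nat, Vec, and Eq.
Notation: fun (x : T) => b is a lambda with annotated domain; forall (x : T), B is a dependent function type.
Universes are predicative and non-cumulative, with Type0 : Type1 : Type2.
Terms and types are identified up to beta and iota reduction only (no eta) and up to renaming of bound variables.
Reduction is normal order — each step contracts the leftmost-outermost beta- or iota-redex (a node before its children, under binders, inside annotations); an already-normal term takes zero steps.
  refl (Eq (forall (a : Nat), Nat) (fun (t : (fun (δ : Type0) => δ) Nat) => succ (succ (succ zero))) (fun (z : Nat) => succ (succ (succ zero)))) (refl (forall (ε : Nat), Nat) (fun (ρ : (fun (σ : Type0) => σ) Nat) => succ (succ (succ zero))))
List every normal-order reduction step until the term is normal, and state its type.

normal-order reduction sequence:
  refl (Eq (forall (a : Nat), Nat) (fun (t : (fun (δ : Type0) => δ) Nat) => succ (succ (succ zero))) (fun (z : Nat) => succ (succ (succ zero)))) (refl (forall (ε : Nat), Nat) (fun (ρ : (fun (σ : Type0) => σ) Nat) => succ (succ (succ zero))))
  ~> refl (Eq (forall (a : Nat), Nat) (fun (t : Nat) => succ (succ (succ zero))) (fun (δ : Nat) => succ (succ (succ zero)))) (refl (forall (z : Nat), Nat) (fun (ε : (fun (ρ : Type0) => ρ) Nat) => succ (succ (succ zero))))
  ~> refl (Eq (forall (a : Nat), Nat) (fun (t : Nat) => succ (succ (succ zero))) (fun (δ : Nat) => succ (succ (succ zero)))) (refl (forall (z : Nat), Nat) (fun (ε : Nat) => succ (succ (succ zero))))
type:
  Eq (Eq (forall (a : Nat), Nat) (fun (t : Nat) => succ (succ (succ zero))) (fun (δ : Nat) => succ (succ (succ zero)))) (refl (forall (z : Nat), Nat) (fun (ε : Nat) => succ (succ (succ zero)))) (refl (forall (ρ : Nat), Nat) (fun (σ : Nat) => succ (succ (succ zero))))


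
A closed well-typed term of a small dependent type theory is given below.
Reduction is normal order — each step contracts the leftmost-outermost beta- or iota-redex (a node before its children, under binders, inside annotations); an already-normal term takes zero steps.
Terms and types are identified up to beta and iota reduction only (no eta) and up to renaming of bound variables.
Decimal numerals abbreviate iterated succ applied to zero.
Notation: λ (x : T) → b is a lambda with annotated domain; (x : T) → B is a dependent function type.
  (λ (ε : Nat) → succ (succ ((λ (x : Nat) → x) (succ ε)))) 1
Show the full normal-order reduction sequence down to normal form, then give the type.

normal-order reduction:
  (λ (ε : Nat) → succ (succ ((λ (x : Nat) → x) (succ ε)))) 1
  ~> succ (succ ((λ (ε : Nat) → ε) 2))
  ~> 4
the term's type:
  Nat


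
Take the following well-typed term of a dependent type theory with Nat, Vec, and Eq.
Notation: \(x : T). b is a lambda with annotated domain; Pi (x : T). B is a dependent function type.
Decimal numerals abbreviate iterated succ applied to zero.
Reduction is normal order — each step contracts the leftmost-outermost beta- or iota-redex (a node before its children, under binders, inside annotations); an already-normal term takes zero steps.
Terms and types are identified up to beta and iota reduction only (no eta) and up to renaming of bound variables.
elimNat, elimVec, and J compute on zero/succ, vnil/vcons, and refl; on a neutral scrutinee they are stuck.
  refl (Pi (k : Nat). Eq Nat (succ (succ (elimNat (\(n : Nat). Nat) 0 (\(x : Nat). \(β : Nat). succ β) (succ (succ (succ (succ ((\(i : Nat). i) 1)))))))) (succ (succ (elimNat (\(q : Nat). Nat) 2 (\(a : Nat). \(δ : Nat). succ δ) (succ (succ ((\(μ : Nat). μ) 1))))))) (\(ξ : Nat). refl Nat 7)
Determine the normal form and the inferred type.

normal form:
  refl (Pi (k : Nat). Eq Nat 7 7) (\(n : Nat). refl Nat 7)
type:
  Eq (Pi (k : Nat). Eq Nat 7 7) (\(n : Nat). refl Nat 7) (\(x : Nat). refl Nat 7)


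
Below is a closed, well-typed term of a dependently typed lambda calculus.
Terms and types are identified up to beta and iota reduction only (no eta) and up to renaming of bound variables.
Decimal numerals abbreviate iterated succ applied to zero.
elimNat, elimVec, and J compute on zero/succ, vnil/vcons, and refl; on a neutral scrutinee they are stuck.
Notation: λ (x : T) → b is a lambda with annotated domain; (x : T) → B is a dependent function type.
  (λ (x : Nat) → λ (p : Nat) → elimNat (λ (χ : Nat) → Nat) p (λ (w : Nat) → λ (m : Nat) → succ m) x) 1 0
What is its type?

the term's type:
  Nat


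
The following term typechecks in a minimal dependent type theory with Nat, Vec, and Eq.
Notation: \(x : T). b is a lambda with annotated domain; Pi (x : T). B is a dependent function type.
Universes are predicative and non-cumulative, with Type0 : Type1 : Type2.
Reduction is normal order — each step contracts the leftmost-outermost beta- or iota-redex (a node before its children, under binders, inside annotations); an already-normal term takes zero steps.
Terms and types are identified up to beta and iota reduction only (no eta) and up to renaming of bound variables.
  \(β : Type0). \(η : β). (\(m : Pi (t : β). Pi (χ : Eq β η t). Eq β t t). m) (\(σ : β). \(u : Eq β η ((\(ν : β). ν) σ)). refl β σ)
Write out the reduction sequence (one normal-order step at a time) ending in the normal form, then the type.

normal-order reduction sequence:
  \(β : Type0). \(η : β). (\(m : Pi (t : β). Pi (χ : Eq β η t). Eq β t t). m) (\(σ : β). \(u : Eq β η ((\(ν : β). ν) σ)). refl β σ)
  ~> \(β : Type0). \(η : β). \(m : β). \(t : Eq β η ((\(χ : β). χ) m)). refl β m
  ~> \(β : Type0). \(η : β). \(m : β). \(t : Eq β η m). refl β m
the term's type:
  Pi (β : Type0). Pi (η : β). Pi (m : β). Pi (t : Eq β η m). Eq β m m


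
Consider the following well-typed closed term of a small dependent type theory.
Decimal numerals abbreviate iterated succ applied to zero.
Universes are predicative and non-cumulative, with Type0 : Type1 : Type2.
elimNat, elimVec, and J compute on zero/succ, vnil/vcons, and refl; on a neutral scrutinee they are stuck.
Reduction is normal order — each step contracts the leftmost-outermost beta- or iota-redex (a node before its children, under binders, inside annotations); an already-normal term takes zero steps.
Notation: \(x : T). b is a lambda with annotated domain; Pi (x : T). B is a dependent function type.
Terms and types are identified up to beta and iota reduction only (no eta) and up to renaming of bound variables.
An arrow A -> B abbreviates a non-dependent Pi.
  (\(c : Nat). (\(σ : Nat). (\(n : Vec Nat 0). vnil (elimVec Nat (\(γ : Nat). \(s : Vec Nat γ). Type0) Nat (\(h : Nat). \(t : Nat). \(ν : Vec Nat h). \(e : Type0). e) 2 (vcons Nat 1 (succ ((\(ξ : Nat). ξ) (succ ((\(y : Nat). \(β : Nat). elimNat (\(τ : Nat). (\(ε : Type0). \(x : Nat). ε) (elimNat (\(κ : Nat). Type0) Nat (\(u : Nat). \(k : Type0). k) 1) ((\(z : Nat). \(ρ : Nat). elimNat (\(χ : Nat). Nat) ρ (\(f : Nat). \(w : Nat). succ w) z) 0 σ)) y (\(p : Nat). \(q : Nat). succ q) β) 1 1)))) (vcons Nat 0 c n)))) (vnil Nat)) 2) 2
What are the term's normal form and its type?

resulting normal form:
  vnil Nat
type:
  Vec Nat 0


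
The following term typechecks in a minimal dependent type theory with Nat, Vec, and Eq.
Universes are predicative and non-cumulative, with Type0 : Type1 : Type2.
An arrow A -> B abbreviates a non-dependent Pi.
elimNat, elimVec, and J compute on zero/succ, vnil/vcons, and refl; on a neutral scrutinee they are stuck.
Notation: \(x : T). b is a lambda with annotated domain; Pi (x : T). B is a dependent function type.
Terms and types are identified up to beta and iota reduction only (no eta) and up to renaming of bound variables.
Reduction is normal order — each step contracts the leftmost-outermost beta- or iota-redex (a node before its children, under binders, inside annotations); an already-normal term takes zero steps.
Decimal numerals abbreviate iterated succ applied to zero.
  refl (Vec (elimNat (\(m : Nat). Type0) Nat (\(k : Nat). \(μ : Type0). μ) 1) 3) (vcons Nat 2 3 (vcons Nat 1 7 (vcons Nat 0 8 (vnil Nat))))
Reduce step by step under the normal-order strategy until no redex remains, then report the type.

reduction (normal order):
  refl (Vec (elimNat (\(m : Nat). Type0) Nat (\(k : Nat). \(μ : Type0). μ) 1) 3) (vcons Nat 2 3 (vcons Nat 1 7 (vcons Nat 0 8 (vnil Nat))))
  ~> refl (Vec ((\(m : Nat). \(k : Type0). k) 0 (elimNat (\(μ : Nat). Type0) Nat (\(z : Nat). \(α : Type0). α) 0)) 3) (vcons Nat 2 3 (vcons Nat 1 7 (vcons Nat 0 8 (vnil Nat))))
  ~> refl (Vec ((\(m : Type0). m) (elimNat (\(k : Nat). Type0) Nat (\(μ : Nat). \(z : Type0). z) 0)) 3) (vcons Nat 2 3 (vcons Nat 1 7 (vcons Nat 0 8 (vnil Nat))))
  ~> refl (Vec (elimNat (\(m : Nat). Type0) Nat (\(k : Nat). \(μ : Type0). μ) 0) 3) (vcons Nat 2 3 (vcons Nat 1 7 (vcons Nat 0 8 (vnil Nat))))
  ~> refl (Vec Nat 3) (vcons Nat 2 3 (vcons Nat 1 7 (vcons Nat 0 8 (vnil Nat))))
the term's type:
  Eq (Vec Nat 3) (vcons Nat 2 3 (vcons Nat 1 7 (vcons Nat 0 8 (vnil Nat)))) (vcons Nat 2 3 (vcons Nat 1 7 (vcons Nat 0 8 (vnil Nat))))


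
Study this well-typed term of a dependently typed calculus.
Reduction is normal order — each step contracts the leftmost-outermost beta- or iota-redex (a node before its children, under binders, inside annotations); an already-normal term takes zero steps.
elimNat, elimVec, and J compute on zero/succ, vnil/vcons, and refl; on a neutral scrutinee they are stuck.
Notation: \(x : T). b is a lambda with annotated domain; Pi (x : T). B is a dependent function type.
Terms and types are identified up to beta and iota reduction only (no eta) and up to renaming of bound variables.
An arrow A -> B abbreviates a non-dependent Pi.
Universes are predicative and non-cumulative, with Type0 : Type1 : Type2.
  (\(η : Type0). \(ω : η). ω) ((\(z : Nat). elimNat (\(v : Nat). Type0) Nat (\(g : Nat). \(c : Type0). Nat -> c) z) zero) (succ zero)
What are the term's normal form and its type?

resulting normal form:
  succ zero
the term's type:
  Nat
observation: reduction starts at a beta-redex, and 2 normal-order steps reach the normal form.


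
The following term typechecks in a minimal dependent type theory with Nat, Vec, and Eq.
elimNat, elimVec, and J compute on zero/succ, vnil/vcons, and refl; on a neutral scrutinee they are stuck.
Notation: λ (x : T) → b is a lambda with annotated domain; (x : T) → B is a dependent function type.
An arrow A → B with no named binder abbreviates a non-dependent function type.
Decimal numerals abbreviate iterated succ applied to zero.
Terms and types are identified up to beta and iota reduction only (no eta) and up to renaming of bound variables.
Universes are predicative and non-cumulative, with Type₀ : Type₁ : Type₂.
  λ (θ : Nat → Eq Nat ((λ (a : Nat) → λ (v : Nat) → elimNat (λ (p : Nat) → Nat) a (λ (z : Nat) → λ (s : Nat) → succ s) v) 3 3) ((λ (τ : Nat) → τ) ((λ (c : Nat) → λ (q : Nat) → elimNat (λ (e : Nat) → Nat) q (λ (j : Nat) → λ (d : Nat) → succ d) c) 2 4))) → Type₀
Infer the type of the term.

the term's type:
  (Nat → Eq Nat 6 6) → Type₁


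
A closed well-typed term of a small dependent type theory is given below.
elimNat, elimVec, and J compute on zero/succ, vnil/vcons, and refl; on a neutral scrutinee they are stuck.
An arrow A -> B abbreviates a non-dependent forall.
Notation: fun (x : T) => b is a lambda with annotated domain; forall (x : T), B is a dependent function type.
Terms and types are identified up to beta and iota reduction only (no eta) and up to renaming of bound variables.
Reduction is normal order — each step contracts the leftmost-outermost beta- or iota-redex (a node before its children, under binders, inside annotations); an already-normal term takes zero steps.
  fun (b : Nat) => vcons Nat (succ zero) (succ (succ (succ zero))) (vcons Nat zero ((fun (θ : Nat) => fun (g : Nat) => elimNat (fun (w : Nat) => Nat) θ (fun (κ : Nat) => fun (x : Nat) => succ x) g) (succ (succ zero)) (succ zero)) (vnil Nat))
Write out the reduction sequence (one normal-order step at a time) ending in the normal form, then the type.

normal-order reduction sequence:
  fun (b : Nat) => vcons Nat (succ zero) (succ (succ (succ zero))) (vcons Nat zero ((fun (θ : Nat) => fun (g : Nat) => elimNat (fun (w : Nat) => Nat) θ (fun (κ : Nat) => fun (x : Nat) => succ x) g) (succ (succ zero)) (succ zero)) (vnil Nat))
  ~> fun (b : Nat) => vcons Nat (succ zero) (succ (succ (succ zero))) (vcons Nat zero ((fun (θ : Nat) => elimNat (fun (g : Nat) => Nat) (succ (succ zero)) (fun (w : Nat) => fun (κ : Nat) => succ κ) θ) (succ zero)) (vnil Nat))
  ~> fun (b : Nat) => vcons Nat (succ zero) (succ (succ (succ zero))) (vcons Nat zero (elimNat (fun (θ : Nat) => Nat) (succ (succ zero)) (fun (g : Nat) => fun (w : Nat) => succ w) (succ zero)) (vnil Nat))
  ~> fun (b : Nat) => vcons Nat (succ zero) (succ (succ (succ zero))) (vcons Nat zero ((fun (θ : Nat) => fun (g : Nat) => succ g) zero (elimNat (fun (w : Nat) => Nat) (succ (succ zero)) (fun (κ : Nat) => fun (x : Nat) => succ x) zero)) (vnil Nat))
  ~> fun (b : Nat) => vcons Nat (succ zero) (succ (succ (succ zero))) (vcons Nat zero ((fun (θ : Nat) => succ θ) (elimNat (fun (g : Nat) => Nat) (succ (succ zero)) (fun (w : Nat) => fun (κ : Nat) => succ κ) zero)) (vnil Nat))
  ~> fun (b : Nat) => vcons Nat (succ zero) (succ (succ (succ zero))) (vcons Nat zero (succ (elimNat (fun (θ : Nat) => Nat) (succ (succ zero)) (fun (g : Nat) => fun (w : Nat) => succ w) zero)) (vnil Nat))
  ~> fun (b : Nat) => vcons Nat (succ zero) (succ (succ (succ zero))) (vcons Nat zero (succ (succ (succ zero))) (vnil Nat))
type:
  Nat -> Vec Nat (succ (succ zero))


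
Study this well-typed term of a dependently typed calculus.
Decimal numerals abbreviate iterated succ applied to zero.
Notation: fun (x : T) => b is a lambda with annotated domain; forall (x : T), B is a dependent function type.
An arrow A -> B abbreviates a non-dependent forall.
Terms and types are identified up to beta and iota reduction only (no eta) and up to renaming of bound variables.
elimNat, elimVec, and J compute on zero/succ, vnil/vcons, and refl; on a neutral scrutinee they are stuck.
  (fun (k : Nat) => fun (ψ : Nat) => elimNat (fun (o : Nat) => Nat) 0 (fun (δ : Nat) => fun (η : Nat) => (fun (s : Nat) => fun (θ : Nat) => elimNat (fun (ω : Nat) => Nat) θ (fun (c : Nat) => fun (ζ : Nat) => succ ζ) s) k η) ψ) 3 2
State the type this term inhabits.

type:
  Nat


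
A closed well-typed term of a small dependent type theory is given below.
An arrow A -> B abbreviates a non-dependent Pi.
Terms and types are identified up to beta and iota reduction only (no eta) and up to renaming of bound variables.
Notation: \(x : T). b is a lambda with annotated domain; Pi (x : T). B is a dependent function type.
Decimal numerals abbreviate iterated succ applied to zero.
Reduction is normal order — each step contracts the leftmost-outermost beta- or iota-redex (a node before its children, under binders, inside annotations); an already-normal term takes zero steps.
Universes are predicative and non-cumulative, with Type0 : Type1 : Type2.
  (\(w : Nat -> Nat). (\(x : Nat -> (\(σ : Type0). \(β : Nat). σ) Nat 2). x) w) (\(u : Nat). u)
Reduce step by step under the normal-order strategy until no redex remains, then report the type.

normal-order reduction sequence:
  (\(w : Nat -> Nat). (\(x : Nat -> (\(σ : Type0). \(β : Nat). σ) Nat 2). x) w) (\(u : Nat). u)
  ~> (\(w : Nat -> (\(x : Type0). \(σ : Nat). x) Nat 2). w) (\(β : Nat). β)
  ~> \(w : Nat). w
type:
  Nat -> Nat


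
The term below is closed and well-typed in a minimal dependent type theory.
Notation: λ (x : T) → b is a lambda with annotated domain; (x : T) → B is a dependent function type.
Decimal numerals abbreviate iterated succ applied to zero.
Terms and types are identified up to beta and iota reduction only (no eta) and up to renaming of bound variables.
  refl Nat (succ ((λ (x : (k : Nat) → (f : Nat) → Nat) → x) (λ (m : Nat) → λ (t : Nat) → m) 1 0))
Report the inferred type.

the term's type:
  Eq Nat 2 2


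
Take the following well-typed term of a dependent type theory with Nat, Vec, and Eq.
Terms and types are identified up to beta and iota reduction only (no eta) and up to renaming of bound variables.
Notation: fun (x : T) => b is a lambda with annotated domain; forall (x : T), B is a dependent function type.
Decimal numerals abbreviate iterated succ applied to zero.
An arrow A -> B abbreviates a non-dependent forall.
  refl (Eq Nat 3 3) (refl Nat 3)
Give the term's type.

type:
  Eq (Eq Nat 3 3) (refl Nat 3) (refl Nat 3)


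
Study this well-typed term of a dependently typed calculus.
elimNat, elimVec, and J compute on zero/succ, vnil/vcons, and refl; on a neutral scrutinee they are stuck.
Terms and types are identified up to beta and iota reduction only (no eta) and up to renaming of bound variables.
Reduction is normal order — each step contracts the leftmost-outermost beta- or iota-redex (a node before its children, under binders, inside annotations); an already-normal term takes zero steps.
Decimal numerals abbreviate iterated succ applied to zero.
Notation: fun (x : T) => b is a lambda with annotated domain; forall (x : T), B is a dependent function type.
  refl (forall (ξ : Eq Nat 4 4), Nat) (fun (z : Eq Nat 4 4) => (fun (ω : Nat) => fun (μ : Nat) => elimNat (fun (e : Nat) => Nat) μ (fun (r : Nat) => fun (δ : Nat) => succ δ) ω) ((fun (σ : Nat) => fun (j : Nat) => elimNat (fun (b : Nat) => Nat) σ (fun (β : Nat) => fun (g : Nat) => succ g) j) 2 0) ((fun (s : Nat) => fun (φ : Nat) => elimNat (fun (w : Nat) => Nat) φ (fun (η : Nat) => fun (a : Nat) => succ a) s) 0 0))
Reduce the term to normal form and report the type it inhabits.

reduced normal form:
  refl (forall (ξ : Eq Nat 4 4), Nat) (fun (z : Eq Nat 4 4) => 2)
the term's type:
  Eq (forall (ξ : Eq Nat 4 4), Nat) (fun (z : Eq Nat 4 4) => 2) (fun (ω : Eq Nat 4 4) => 2)


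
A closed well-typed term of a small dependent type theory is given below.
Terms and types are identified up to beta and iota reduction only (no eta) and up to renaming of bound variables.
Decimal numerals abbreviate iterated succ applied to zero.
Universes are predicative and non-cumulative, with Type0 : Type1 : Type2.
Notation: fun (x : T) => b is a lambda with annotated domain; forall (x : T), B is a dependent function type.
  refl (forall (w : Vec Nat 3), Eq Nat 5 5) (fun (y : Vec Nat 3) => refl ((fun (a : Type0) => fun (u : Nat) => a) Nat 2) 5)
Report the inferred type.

type:
  Eq (forall (w : Vec Nat 3), Eq Nat 5 5) (fun (y : Vec Nat 3) => refl Nat 5) (fun (a : Vec Nat 3) => refl Nat 5)


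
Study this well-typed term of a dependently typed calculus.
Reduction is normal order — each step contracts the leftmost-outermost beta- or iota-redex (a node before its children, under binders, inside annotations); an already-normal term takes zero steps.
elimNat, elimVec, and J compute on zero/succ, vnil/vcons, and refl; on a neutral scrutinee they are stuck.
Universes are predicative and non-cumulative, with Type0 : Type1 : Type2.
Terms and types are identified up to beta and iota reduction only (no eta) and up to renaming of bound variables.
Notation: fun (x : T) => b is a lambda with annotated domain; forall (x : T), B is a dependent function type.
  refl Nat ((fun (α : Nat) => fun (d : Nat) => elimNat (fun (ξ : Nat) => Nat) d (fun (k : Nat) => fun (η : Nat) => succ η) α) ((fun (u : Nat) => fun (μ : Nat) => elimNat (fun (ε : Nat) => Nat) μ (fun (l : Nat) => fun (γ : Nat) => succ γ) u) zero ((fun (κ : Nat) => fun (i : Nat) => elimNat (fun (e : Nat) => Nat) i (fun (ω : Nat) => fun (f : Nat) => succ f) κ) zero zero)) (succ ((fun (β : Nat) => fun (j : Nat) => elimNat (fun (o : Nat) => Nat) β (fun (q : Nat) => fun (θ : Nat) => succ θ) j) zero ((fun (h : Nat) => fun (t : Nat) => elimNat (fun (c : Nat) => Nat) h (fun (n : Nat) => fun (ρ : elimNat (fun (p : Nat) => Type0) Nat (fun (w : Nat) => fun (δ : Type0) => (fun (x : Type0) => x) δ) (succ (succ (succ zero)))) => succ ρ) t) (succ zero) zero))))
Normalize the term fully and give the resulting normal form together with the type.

reduced normal form:
  refl Nat (succ (succ zero))
type:
  Eq Nat (succ (succ zero)) (succ (succ zero))
observation: contracting a beta-redex first, the term normalizes in 18 steps.


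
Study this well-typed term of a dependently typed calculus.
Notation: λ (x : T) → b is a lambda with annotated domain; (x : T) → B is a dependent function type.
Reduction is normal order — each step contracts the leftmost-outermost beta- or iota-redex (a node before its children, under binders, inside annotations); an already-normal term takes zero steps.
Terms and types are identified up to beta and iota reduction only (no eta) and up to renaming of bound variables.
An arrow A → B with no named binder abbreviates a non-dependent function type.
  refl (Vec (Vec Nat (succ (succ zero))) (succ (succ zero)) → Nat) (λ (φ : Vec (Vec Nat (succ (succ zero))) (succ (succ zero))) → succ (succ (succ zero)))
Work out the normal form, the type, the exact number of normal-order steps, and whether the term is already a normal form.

normal form:
  refl (Vec (Vec Nat (succ (succ zero))) (succ (succ zero)) → Nat) (λ (φ : Vec (Vec Nat (succ (succ zero))) (succ (succ zero))) → succ (succ (succ zero)))
type:
  Eq (Vec (Vec Nat (succ (succ zero))) (succ (succ zero)) → Nat) (λ (φ : Vec (Vec Nat (succ (succ zero))) (succ (succ zero))) → succ (succ (succ zero))) (λ (ω : Vec (Vec Nat (succ (succ zero))) (succ (succ zero))) → succ (succ (succ zero)))
steps to reach normal form (normal order): 0
term was already normal: yes


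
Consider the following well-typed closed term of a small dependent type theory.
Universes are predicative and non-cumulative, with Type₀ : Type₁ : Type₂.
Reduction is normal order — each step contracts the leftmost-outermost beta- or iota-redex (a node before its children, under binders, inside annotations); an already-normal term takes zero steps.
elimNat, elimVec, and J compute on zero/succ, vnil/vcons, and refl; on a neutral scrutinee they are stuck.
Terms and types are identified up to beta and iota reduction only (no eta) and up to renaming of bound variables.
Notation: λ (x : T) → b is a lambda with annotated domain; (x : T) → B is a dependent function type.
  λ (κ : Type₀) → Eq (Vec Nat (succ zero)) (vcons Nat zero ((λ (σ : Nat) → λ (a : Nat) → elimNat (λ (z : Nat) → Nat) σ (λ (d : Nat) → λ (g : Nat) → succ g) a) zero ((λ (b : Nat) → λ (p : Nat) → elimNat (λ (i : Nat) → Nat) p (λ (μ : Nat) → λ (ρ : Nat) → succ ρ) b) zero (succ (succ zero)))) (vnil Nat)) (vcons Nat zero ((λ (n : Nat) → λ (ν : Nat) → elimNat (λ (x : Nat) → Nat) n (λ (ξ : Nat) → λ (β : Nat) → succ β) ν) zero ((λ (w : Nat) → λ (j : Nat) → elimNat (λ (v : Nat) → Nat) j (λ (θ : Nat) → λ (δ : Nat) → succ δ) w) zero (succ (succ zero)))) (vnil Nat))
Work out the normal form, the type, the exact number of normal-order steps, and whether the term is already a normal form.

resulting normal form:
  λ (κ : Type₀) → Eq (Vec Nat (succ zero)) (vcons Nat zero (succ (succ zero)) (vnil Nat)) (vcons Nat zero (succ (succ zero)) (vnil Nat))
the term's type:
  (κ : Type₀) → Type₀
reduction steps (normal order): 24
already normal: no
first redex: a beta-redex


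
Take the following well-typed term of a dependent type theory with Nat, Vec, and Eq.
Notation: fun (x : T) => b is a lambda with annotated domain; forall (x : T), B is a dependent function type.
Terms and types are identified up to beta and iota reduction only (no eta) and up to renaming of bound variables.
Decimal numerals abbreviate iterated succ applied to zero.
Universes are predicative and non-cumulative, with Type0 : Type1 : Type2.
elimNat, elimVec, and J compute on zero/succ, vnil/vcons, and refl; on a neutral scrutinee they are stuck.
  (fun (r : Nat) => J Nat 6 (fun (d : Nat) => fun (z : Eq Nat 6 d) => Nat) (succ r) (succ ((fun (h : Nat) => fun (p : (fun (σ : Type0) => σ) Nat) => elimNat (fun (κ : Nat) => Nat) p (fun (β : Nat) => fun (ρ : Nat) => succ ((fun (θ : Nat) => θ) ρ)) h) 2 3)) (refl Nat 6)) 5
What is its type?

type:
  Nat


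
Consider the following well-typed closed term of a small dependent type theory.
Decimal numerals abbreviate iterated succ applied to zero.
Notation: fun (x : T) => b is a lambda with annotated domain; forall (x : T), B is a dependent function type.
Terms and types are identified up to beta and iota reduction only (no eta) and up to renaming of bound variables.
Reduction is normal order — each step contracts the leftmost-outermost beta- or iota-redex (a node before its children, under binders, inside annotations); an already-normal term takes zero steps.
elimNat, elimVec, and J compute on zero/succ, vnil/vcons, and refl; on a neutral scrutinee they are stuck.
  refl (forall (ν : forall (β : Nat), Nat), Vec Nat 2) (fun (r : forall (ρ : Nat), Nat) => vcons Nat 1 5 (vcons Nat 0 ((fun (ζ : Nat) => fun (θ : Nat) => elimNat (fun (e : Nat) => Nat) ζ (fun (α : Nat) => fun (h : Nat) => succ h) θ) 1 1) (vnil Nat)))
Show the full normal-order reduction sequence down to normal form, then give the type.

reduction (normal order):
  refl (forall (ν : forall (β : Nat), Nat), Vec Nat 2) (fun (r : forall (ρ : Nat), Nat) => vcons Nat 1 5 (vcons Nat 0 ((fun (ζ : Nat) => fun (θ : Nat) => elimNat (fun (e : Nat) => Nat) ζ (fun (α : Nat) => fun (h : Nat) => succ h) θ) 1 1) (vnil Nat)))
  ~> refl (forall (ν : forall (β : Nat), Nat), Vec Nat 2) (fun (r : forall (ρ : Nat), Nat) => vcons Nat 1 5 (vcons Nat 0 ((fun (ζ : Nat) => elimNat (fun (θ : Nat) => Nat) 1 (fun (e : Nat) => fun (α : Nat) => succ α) ζ) 1) (vnil Nat)))
  ~> refl (forall (ν : forall (β : Nat), Nat), Vec Nat 2) (fun (r : forall (ρ : Nat), Nat) => vcons Nat 1 5 (vcons Nat 0 (elimNat (fun (ζ : Nat) => Nat) 1 (fun (θ : Nat) => fun (e : Nat) => succ e) 1) (vnil Nat)))
  ~> refl (forall (ν : forall (β : Nat), Nat), Vec Nat 2) (fun (r : forall (ρ : Nat), Nat) => vcons Nat 1 5 (vcons Nat 0 ((fun (ζ : Nat) => fun (θ : Nat) => succ θ) 0 (elimNat (fun (e : Nat) => Nat) 1 (fun (α : Nat) => fun (h : Nat) => succ h) 0)) (vnil Nat)))
  ~> refl (forall (ν : forall (β : Nat), Nat), Vec Nat 2) (fun (r : forall (ρ : Nat), Nat) => vcons Nat 1 5 (vcons Nat 0 ((fun (ζ : Nat) => succ ζ) (elimNat (fun (θ : Nat) => Nat) 1 (fun (e : Nat) => fun (α : Nat) => succ α) 0)) (vnil Nat)))
  ~> refl (forall (ν : forall (β : Nat), Nat), Vec Nat 2) (fun (r : forall (ρ : Nat), Nat) => vcons Nat 1 5 (vcons Nat 0 (succ (elimNat (fun (ζ : Nat) => Nat) 1 (fun (θ : Nat) => fun (e : Nat) => succ e) 0)) (vnil Nat)))
  ~> refl (forall (ν : forall (β : Nat), Nat), Vec Nat 2) (fun (r : forall (ρ : Nat), Nat) => vcons Nat 1 5 (vcons Nat 0 2 (vnil Nat)))
inferred type:
  Eq (forall (ν : forall (β : Nat), Nat), Vec Nat 2) (fun (r : forall (ρ : Nat), Nat) => vcons Nat 1 5 (vcons Nat 0 2 (vnil Nat))) (fun (ζ : forall (θ : Nat), Nat) => vcons Nat 1 5 (vcons Nat 0 2 (vnil Nat)))


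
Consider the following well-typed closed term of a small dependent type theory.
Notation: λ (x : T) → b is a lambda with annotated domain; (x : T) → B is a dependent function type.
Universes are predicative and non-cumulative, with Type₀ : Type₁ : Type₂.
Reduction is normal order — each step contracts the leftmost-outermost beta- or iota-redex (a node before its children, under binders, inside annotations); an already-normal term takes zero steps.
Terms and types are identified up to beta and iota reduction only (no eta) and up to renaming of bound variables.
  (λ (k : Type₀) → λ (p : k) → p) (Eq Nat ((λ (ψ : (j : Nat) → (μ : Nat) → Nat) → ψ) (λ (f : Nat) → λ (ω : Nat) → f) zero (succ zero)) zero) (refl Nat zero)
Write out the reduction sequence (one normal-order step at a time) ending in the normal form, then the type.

normal-order reduction:
  (λ (k : Type₀) → λ (p : k) → p) (Eq Nat ((λ (ψ : (j : Nat) → (μ : Nat) → Nat) → ψ) (λ (f : Nat) → λ (ω : Nat) → f) zero (succ zero)) zero) (refl Nat zero)
  ~> (λ (k : Eq Nat ((λ (p : (ψ : Nat) → (j : Nat) → Nat) → p) (λ (μ : Nat) → λ (f : Nat) → μ) zero (succ zero)) zero) → k) (refl Nat zero)
  ~> refl Nat zero
type:
  Eq Nat zero zero


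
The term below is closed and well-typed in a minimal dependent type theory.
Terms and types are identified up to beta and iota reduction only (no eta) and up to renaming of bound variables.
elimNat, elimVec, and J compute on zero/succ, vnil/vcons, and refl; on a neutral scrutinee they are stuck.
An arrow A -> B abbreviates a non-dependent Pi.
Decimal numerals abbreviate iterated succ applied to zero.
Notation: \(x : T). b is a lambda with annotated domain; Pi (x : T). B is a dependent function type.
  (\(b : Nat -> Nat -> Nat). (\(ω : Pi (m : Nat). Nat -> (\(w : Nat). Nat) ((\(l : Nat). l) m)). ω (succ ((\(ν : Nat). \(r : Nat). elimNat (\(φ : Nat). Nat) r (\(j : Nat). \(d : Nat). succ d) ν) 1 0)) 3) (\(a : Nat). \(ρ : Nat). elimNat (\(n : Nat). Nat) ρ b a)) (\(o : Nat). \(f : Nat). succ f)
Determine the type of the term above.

inferred type:
  Nat


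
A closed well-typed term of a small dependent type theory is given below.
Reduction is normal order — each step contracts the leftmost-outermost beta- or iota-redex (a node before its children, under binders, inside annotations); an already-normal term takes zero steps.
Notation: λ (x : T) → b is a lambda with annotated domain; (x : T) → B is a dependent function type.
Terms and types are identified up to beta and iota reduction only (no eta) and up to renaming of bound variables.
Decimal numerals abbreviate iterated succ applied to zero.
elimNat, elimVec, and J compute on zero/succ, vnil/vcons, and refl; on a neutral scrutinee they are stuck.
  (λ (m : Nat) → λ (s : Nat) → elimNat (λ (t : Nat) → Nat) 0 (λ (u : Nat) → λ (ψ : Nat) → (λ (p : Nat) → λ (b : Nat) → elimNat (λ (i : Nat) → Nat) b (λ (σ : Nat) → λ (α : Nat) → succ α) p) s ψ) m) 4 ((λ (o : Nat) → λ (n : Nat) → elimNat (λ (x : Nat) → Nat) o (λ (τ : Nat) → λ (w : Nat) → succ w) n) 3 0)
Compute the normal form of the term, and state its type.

normal form:
  12
the term's type:
  Nat
observation: 75 normal-order steps separate the term from its normal form.


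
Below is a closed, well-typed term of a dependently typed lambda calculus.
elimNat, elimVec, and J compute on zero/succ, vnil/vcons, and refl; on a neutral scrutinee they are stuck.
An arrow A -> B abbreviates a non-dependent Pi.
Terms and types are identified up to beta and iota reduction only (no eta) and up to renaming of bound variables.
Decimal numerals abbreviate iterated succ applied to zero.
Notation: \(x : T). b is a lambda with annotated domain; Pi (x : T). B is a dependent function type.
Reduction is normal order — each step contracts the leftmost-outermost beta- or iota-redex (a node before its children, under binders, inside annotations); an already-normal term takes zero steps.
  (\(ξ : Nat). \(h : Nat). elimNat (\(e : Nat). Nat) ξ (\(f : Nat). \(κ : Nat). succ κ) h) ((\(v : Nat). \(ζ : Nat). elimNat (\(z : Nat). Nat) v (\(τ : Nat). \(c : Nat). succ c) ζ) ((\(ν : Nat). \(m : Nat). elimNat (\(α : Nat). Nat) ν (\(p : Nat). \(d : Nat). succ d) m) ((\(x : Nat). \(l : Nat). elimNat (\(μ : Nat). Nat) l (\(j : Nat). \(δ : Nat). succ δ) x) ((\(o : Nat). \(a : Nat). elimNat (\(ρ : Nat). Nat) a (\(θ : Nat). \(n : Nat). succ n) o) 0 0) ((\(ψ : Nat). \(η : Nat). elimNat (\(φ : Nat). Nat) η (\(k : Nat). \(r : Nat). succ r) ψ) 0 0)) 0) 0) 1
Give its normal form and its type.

reduced normal form:
  1
type:
  Nat


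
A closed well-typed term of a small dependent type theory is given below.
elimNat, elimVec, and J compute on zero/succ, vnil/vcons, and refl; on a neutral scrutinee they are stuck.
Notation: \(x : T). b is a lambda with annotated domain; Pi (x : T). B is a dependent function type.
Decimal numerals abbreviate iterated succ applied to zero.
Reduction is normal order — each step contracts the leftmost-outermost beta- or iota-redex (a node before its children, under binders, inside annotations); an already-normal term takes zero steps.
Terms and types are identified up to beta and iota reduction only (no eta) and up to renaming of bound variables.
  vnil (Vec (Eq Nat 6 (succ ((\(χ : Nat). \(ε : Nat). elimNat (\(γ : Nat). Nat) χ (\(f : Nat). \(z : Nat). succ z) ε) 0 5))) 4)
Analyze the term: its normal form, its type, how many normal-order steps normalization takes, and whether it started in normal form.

reduced normal form:
  vnil (Vec (Eq Nat 6 6) 4)
the term's type:
  Vec (Vec (Eq Nat 6 6) 4) 0
steps to reach normal form (normal order): 18
term was already normal: no
first redex: a beta-redex
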